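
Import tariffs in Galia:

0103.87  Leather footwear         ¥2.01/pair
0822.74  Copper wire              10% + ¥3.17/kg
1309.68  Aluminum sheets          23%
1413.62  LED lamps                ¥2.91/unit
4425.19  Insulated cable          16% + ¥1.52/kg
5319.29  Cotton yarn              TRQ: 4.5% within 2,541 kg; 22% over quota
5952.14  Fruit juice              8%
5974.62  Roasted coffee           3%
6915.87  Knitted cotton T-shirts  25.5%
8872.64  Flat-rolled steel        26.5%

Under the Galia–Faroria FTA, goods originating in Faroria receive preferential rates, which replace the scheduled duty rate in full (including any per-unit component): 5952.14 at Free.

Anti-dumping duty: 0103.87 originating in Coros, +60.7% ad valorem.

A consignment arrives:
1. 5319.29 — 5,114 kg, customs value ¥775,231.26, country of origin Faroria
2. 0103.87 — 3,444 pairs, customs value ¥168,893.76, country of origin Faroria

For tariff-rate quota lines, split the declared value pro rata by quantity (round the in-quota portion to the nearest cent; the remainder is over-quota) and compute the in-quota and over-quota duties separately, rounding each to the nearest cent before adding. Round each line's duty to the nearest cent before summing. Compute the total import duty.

¥110,065.04

Line 1 (5319.29, Faroria, 5,114 kg, ¥775,231.26):
Code 5319.29 is under a tariff-rate quota (threshold 2,541 kg). In-quota: 2,541 kg at 4.5%; over-quota: 2,573 kg at 22%.
Pro-rata value split: in-quota = ¥775,231.26 × 2,541/5,114 = ¥385,190.19; over-quota = ¥775,231.26 − ¥385,190.19 = ¥390,041.07.
In-quota duty = ¥385,190.19 × 4.5% = ¥17,333.56. Over-quota duty = ¥390,041.07 × 22% = ¥85,809.04.
Line duty = ¥17,333.56 + ¥85,809.04 = ¥103,142.60.
Line 2 (0103.87, Faroria, 3,444 pairs, ¥168,893.76):
Base rate for 0103.87 is ¥2.01/pair.
Origin Faroria is the FTA partner but 0103.87 is not on the preference list; base rate stands.
The additional-duty order on 0103.87 targets Coros, not Faroria; it does not apply.
Duty = 3,444 × ¥2.01 = ¥6,922.44.
Total = ¥103,142.60 + ¥6,922.44 = ¥110,065.04.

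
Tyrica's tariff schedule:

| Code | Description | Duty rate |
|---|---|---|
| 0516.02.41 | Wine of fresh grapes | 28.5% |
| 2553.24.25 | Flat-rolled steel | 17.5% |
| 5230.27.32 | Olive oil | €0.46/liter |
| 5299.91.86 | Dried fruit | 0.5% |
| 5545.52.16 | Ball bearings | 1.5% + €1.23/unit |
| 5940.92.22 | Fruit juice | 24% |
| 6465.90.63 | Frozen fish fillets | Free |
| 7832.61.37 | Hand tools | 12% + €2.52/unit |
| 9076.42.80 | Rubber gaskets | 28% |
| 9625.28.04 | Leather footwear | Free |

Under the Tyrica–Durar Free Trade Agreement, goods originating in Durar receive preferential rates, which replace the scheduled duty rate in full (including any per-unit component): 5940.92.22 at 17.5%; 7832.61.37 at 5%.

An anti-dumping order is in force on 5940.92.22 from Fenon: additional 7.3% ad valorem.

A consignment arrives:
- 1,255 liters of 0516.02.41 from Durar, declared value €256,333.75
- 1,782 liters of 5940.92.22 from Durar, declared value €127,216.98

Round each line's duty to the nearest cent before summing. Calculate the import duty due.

€95,318.09

Line 1 (0516.02.41, Durar, 1,255 liters, €256,333.75):
Base rate for 0516.02.41 is 28.5%.
Origin Durar is the FTA partner but 0516.02.41 is not on the preference list; base rate stands.
Duty = €256,333.75 × 28.5% = €73,055.12.
Line 2 (5940.92.22, Durar, 1,782 liters, €127,216.98):
Base rate for 5940.92.22 is 24%.
Origin Durar qualifies under the Tyrica–Durar agreement and 5940.92.22 is covered: preferential rate 17.5% applies instead.
The additional-duty order on 5940.92.22 targets Fenon, not Durar; it does not apply.
Duty = €127,216.98 × 17.5% = €22,262.97.
Total = €73,055.12 + €22,262.97 = €95,318.09.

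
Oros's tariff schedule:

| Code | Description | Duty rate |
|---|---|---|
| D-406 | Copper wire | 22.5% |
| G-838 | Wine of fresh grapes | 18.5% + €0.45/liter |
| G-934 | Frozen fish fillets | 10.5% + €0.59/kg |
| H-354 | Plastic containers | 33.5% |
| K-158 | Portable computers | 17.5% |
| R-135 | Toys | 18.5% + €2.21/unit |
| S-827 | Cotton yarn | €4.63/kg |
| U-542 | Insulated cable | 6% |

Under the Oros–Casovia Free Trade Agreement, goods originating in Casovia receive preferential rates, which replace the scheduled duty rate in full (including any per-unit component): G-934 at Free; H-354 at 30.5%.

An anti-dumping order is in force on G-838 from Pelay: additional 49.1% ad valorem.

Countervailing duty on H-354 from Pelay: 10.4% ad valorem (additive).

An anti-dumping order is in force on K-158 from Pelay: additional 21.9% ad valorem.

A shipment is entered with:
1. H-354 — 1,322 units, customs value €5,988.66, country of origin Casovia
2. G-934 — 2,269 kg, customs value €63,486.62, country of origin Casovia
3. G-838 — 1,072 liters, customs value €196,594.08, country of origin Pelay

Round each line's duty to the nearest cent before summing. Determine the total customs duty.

€135,206.54

Line 1 (H-354, Casovia, 1,322 units, €5,988.66):
Base rate for H-354 is 33.5%.
Origin Casovia qualifies under the Oros–Casovia agreement and H-354 is covered: preferential rate 30.5% applies instead.
The additional-duty order on H-354 targets Pelay, not Casovia; it does not apply.
Duty = €5,988.66 × 30.5% = €1,826.54.
Line 2 (G-934, Casovia, 2,269 kg, €63,486.62):
Base rate for G-934 is 10.5% + €0.59/kg.
Origin Casovia qualifies under the Oros–Casovia agreement and G-934 is covered: preferential rate Free applies instead.
Duty = €63,486.62 × 0% = €0.00.
Line 3 (G-838, Pelay, 1,072 liters, €196,594.08):
Base rate for G-838 is 18.5% + €0.45/liter.
Additional duty on G-838 from Pelay: +49.1%. Applied ad valorem rate: 18.5% + 49.1% = 67.6%.
Duty = €196,594.08 × 67.6% + 1,072 × €0.45 = €133,380.00.
Total = €1,826.54 + €0.00 + €133,380.00 = €135,206.54.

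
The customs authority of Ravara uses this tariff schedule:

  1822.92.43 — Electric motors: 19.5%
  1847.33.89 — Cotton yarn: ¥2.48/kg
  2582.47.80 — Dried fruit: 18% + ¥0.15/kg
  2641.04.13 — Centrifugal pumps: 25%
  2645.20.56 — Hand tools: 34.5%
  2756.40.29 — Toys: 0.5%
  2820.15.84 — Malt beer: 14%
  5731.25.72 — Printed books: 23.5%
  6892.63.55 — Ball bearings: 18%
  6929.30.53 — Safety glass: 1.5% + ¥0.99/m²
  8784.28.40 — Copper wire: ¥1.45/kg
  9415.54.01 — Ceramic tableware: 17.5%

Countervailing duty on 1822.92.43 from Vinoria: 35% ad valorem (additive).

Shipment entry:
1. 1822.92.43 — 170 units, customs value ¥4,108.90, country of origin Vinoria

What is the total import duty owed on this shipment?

Line 1 (1822.92.43, Vinoria, 170 units, ¥4,108.90):
Base rate for 1822.92.43 is 19.5%.
Additional duty on 1822.92.43 from Vinoria: +35%. Applied ad valorem rate: 19.5% + 35% = 54.5%.
Duty = ¥4,108.90 × 54.5% = ¥2,239.35.

¥2,239.35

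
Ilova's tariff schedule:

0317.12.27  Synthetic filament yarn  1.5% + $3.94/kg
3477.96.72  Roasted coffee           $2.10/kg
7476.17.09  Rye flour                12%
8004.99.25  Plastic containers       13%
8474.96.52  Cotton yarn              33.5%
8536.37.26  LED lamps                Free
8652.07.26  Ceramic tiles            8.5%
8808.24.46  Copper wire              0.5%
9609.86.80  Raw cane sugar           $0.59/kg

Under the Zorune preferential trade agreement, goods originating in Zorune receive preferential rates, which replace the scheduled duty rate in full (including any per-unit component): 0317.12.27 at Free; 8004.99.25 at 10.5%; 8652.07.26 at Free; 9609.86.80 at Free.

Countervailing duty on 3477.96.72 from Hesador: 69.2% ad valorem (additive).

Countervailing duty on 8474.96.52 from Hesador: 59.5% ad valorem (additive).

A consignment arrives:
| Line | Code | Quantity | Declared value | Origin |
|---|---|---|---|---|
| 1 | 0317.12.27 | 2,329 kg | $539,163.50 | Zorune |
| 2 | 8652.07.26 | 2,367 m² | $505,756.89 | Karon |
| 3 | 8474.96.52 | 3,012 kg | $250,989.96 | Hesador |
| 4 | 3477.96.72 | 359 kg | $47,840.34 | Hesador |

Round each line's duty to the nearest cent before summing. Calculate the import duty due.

Line 1 (0317.12.27, Zorune, 2,329 kg, $539,163.50):
Base rate for 0317.12.27 is 1.5% + $3.94/kg.
Origin Zorune qualifies under the Ilova–Zorune agreement and 0317.12.27 is covered: preferential rate Free applies instead.
Duty = $539,163.50 × 0% = $0.00.
Line 2 (8652.07.26, Karon, 2,367 m², $505,756.89):
Base rate for 8652.07.26 is 8.5%.
8652.07.26 has an FTA preferential rate, but origin Karon is not Zorune; base rate stands.
Duty = $505,756.89 × 8.5% = $42,989.34.
Line 3 (8474.96.52, Hesador, 3,012 kg, $250,989.96):
Base rate for 8474.96.52 is 33.5%.
Additional duty on 8474.96.52 from Hesador: +59.5%. Applied ad valorem rate: 33.5% + 59.5% = 93%.
Duty = $250,989.96 × 93% = $233,420.66.
Line 4 (3477.96.72, Hesador, 359 kg, $47,840.34):
Base rate for 3477.96.72 is $2.10/kg.
Additional duty on 3477.96.72 from Hesador: +69.2% ad valorem. Applied ad valorem rate = 69.2%.
Duty = $47,840.34 × 69.2% + 359 × $2.10 = $33,859.42.
Total = $0.00 + $42,989.34 + $233,420.66 + $33,859.42 = $310,269.42.

$310,269.42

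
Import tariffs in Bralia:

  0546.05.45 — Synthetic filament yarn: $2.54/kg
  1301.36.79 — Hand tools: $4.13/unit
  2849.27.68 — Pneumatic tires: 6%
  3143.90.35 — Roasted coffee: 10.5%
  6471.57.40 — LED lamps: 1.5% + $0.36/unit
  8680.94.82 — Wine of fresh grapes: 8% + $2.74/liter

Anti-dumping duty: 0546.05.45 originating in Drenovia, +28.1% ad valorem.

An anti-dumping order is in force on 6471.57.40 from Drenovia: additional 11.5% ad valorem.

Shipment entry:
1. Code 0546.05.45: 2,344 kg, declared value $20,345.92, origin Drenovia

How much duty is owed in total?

$11,670.96

Line 1 (0546.05.45, Drenovia, 2,344 kg, $20,345.92):
Base rate for 0546.05.45 is $2.54/kg.
Additional duty on 0546.05.45 from Drenovia: +28.1% ad valorem. Applied ad valorem rate = 28.1%.
Duty = $20,345.92 × 28.1% + 2,344 × $2.54 = $11,670.96.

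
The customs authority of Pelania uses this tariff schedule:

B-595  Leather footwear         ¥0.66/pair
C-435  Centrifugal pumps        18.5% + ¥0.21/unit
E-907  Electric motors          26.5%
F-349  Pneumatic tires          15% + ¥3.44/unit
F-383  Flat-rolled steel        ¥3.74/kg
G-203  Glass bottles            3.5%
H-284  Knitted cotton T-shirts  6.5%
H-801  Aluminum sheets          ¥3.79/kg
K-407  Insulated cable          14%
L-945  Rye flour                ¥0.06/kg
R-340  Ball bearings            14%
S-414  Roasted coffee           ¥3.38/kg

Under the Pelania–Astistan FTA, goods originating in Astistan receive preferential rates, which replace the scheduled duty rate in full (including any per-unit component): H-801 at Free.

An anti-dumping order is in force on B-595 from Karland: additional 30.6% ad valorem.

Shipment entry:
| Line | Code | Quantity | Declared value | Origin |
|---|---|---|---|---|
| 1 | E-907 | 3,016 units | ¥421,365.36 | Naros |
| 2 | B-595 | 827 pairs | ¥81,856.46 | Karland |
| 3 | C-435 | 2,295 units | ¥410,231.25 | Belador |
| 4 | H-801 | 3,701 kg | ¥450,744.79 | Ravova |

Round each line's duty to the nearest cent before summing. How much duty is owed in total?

¥227,657.24

Line 1 (E-907, Naros, 3,016 units, ¥421,365.36):
Base rate for E-907 is 26.5%.
Duty = ¥421,365.36 × 26.5% = ¥111,661.82.
Line 2 (B-595, Karland, 827 pairs, ¥81,856.46):
Base rate for B-595 is ¥0.66/pair.
Additional duty on B-595 from Karland: +30.6% ad valorem. Applied ad valorem rate = 30.6%.
Duty = ¥81,856.46 × 30.6% + 827 × ¥0.66 = ¥25,593.90.
Line 3 (C-435, Belador, 2,295 units, ¥410,231.25):
Base rate for C-435 is 18.5% + ¥0.21/unit.
Duty = ¥410,231.25 × 18.5% + 2,295 × ¥0.21 = ¥76,374.73.
Line 4 (H-801, Ravova, 3,701 kg, ¥450,744.79):
Base rate for H-801 is ¥3.79/kg.
H-801 has an FTA preferential rate, but origin Ravova is not Astistan; base rate stands.
Duty = 3,701 × ¥3.79 = ¥14,026.79.
Total = ¥111,661.82 + ¥25,593.90 + ¥76,374.73 + ¥14,026.79 = ¥227,657.24.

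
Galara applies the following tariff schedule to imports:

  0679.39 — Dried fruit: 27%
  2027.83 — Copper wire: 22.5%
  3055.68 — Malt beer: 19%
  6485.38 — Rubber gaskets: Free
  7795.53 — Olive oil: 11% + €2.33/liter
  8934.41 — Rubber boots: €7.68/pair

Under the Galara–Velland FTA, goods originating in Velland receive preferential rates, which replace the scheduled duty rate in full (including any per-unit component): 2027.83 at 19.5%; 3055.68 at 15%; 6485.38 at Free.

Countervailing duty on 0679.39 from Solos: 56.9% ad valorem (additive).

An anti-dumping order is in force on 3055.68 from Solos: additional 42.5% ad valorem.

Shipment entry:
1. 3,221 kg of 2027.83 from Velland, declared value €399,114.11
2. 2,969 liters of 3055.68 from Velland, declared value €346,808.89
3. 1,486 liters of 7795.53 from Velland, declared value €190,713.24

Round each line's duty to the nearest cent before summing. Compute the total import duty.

€154,289.42

Line 1 (2027.83, Velland, 3,221 kg, €399,114.11):
Base rate for 2027.83 is 22.5%.
Origin Velland qualifies under the Galara–Velland agreement and 2027.83 is covered: preferential rate 19.5% applies instead.
Duty = €399,114.11 × 19.5% = €77,827.25.
Line 2 (3055.68, Velland, 2,969 liters, €346,808.89):
Base rate for 3055.68 is 19%.
Origin Velland qualifies under the Galara–Velland agreement and 3055.68 is covered: preferential rate 15% applies instead.
The additional-duty order on 3055.68 targets Solos, not Velland; it does not apply.
Duty = €346,808.89 × 15% = €52,021.33.
Line 3 (7795.53, Velland, 1,486 liters, €190,713.24):
Base rate for 7795.53 is 11% + €2.33/liter.
Origin Velland is the FTA partner but 7795.53 is not on the preference list; base rate stands.
Duty = €190,713.24 × 11% + 1,486 × €2.33 = €24,440.84.
Total = €77,827.25 + €52,021.33 + €24,440.84 = €154,289.42.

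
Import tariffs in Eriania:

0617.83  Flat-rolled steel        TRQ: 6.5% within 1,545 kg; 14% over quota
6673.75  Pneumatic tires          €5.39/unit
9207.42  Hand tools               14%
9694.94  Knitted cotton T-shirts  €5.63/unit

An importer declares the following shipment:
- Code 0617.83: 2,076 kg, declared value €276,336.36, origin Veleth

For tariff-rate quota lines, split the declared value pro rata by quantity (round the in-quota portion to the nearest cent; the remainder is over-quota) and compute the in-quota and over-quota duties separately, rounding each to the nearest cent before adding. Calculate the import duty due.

Line 1 (0617.83, Veleth, 2,076 kg, €276,336.36):
Code 0617.83 is under a tariff-rate quota (threshold 1,545 kg). In-quota: 1,545 kg at 6.5%; over-quota: 531 kg at 14%.
Pro-rata value split: in-quota = €276,336.36 × 1,545/2,076 = €205,654.95; over-quota = €276,336.36 − €205,654.95 = €70,681.41.
In-quota duty = €205,654.95 × 6.5% = €13,367.57. Over-quota duty = €70,681.41 × 14% = €9,895.40.
Line duty = €13,367.57 + €9,895.40 = €23,262.97.

€23,262.97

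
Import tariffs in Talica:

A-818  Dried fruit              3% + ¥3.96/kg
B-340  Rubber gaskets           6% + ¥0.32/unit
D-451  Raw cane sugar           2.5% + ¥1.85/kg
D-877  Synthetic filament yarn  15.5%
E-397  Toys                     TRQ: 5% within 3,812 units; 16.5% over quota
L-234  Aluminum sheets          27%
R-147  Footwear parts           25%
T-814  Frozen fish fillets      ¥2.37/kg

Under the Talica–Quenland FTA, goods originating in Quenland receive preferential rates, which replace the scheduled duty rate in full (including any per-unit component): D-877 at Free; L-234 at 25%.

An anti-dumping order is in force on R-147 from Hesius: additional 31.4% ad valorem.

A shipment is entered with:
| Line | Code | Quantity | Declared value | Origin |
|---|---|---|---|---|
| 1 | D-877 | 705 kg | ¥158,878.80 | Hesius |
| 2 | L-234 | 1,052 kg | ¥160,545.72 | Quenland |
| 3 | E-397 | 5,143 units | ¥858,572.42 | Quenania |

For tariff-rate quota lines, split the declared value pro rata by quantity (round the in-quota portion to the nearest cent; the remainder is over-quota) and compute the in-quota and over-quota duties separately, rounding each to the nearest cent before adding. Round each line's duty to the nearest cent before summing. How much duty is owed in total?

¥133,243.93

Line 1 (D-877, Hesius, 705 kg, ¥158,878.80):
Base rate for D-877 is 15.5%.
D-877 has an FTA preferential rate, but origin Hesius is not Quenland; base rate stands.
Duty = ¥158,878.80 × 15.5% = ¥24,626.21.
Line 2 (L-234, Quenland, 1,052 kg, ¥160,545.72):
Base rate for L-234 is 27%.
Origin Quenland qualifies under the Talica–Quenland agreement and L-234 is covered: preferential rate 25% applies instead.
Duty = ¥160,545.72 × 25% = ¥40,136.43.
Line 3 (E-397, Quenania, 5,143 units, ¥858,572.42):
Code E-397 is under a tariff-rate quota (threshold 3,812 units). In-quota: 3,812 units at 5%; over-quota: 1,331 units at 16.5%.
Pro-rata value split: in-quota = ¥858,572.42 × 3,812/5,143 = ¥636,375.28; over-quota = ¥858,572.42 − ¥636,375.28 = ¥222,197.14.
In-quota duty = ¥636,375.28 × 5% = ¥31,818.76. Over-quota duty = ¥222,197.14 × 16.5% = ¥36,662.53.
Line duty = ¥31,818.76 + ¥36,662.53 = ¥68,481.29.
Total = ¥24,626.21 + ¥40,136.43 + ¥68,481.29 = ¥133,243.93.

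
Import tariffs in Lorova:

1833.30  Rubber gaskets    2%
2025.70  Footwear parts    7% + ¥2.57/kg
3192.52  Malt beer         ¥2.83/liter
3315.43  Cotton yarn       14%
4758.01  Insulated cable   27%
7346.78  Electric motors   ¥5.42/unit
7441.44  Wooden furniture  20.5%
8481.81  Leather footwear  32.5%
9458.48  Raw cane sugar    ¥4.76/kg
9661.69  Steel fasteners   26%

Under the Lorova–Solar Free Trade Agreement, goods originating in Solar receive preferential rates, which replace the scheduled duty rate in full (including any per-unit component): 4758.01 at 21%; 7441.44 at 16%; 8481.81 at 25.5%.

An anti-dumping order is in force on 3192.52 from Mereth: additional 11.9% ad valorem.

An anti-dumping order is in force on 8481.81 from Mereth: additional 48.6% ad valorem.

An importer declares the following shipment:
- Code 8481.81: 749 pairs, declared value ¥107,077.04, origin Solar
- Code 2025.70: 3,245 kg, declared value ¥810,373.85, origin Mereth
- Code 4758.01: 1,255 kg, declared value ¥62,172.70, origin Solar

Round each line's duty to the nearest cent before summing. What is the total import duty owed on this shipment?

Line 1 (8481.81, Solar, 749 pairs, ¥107,077.04):
Base rate for 8481.81 is 32.5%.
Origin Solar qualifies under the Lorova–Solar agreement and 8481.81 is covered: preferential rate 25.5% applies instead.
The additional-duty order on 8481.81 targets Mereth, not Solar; it does not apply.
Duty = ¥107,077.04 × 25.5% = ¥27,304.65.
Line 2 (2025.70, Mereth, 3,245 kg, ¥810,373.85):
Base rate for 2025.70 is 7% + ¥2.57/kg.
Duty = ¥810,373.85 × 7% + 3,245 × ¥2.57 = ¥65,065.82.
Line 3 (4758.01, Solar, 1,255 kg, ¥62,172.70):
Base rate for 4758.01 is 27%.
Origin Solar qualifies under the Lorova–Solar agreement and 4758.01 is covered: preferential rate 21% applies instead.
Duty = ¥62,172.70 × 21% = ¥13,056.27.
Total = ¥27,304.65 + ¥65,065.82 + ¥13,056.27 = ¥105,426.74.

¥105,426.74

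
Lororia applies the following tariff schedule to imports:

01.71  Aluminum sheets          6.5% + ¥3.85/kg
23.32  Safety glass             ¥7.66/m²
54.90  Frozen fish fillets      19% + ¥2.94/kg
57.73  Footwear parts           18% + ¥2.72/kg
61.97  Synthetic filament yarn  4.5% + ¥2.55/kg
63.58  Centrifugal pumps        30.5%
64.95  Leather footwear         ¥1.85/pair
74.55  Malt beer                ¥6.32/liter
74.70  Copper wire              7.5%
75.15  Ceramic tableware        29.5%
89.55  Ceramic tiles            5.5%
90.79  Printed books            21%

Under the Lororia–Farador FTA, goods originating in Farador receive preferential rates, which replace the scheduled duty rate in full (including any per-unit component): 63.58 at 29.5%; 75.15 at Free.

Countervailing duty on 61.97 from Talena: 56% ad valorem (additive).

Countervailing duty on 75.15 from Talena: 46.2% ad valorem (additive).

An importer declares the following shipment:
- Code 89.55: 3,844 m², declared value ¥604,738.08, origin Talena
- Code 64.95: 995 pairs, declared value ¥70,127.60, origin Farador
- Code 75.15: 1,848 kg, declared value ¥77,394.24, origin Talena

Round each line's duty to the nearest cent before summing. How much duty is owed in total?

¥93,688.78

Line 1 (89.55, Talena, 3,844 m², ¥604,738.08):
Base rate for 89.55 is 5.5%.
Duty = ¥604,738.08 × 5.5% = ¥33,260.59.
Line 2 (64.95, Farador, 995 pairs, ¥70,127.60):
Base rate for 64.95 is ¥1.85/pair.
Origin Farador is the FTA partner but 64.95 is not on the preference list; base rate stands.
Duty = 995 × ¥1.85 = ¥1,840.75.
Line 3 (75.15, Talena, 1,848 kg, ¥77,394.24):
Base rate for 75.15 is 29.5%.
75.15 has an FTA preferential rate, but origin Talena is not Farador; base rate stands.
Additional duty on 75.15 from Talena: +46.2%. Applied ad valorem rate: 29.5% + 46.2% = 75.7%.
Duty = ¥77,394.24 × 75.7% = ¥58,587.44.
Total = ¥33,260.59 + ¥1,840.75 + ¥58,587.44 = ¥93,688.78.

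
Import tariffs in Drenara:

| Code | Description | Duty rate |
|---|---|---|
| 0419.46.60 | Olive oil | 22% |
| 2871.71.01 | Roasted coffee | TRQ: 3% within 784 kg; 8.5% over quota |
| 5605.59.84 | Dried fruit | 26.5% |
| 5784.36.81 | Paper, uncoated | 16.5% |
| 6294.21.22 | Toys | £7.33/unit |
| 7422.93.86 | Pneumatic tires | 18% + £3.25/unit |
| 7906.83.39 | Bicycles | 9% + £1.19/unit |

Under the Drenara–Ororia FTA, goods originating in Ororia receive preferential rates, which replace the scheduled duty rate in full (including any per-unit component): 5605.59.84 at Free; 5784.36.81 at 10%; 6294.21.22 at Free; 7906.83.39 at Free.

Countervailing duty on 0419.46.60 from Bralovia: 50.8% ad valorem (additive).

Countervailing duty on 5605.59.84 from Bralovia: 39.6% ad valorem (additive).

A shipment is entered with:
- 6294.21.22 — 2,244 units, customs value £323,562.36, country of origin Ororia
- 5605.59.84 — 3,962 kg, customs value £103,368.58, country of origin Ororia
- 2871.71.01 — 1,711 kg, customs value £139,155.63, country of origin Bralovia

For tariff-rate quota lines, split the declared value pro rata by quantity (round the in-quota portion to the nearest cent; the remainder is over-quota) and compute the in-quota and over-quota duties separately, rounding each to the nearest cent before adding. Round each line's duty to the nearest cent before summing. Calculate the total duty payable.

Line 1 (6294.21.22, Ororia, 2,244 units, £323,562.36):
Base rate for 6294.21.22 is £7.33/unit.
Origin Ororia qualifies under the Drenara–Ororia agreement and 6294.21.22 is covered: preferential rate Free applies instead.
Duty = £323,562.36 × 0% = £0.00.
Line 2 (5605.59.84, Ororia, 3,962 kg, £103,368.58):
Base rate for 5605.59.84 is 26.5%.
Origin Ororia qualifies under the Drenara–Ororia agreement and 5605.59.84 is covered: preferential rate Free applies instead.
The additional-duty order on 5605.59.84 targets Bralovia, not Ororia; it does not apply.
Duty = £103,368.58 × 0% = £0.00.
Line 3 (2871.71.01, Bralovia, 1,711 kg, £139,155.63):
Code 2871.71.01 is under a tariff-rate quota (threshold 784 kg). In-quota: 784 kg at 3%; over-quota: 927 kg at 8.5%.
Pro-rata value split: in-quota = £139,155.63 × 784/1,711 = £63,762.72; over-quota = £139,155.63 − £63,762.72 = £75,392.91.
In-quota duty = £63,762.72 × 3% = £1,912.88. Over-quota duty = £75,392.91 × 8.5% = £6,408.40.
Line duty = £1,912.88 + £6,408.40 = £8,321.28.
Total = £0.00 + £0.00 + £8,321.28 = £8,321.28.

£8,321.28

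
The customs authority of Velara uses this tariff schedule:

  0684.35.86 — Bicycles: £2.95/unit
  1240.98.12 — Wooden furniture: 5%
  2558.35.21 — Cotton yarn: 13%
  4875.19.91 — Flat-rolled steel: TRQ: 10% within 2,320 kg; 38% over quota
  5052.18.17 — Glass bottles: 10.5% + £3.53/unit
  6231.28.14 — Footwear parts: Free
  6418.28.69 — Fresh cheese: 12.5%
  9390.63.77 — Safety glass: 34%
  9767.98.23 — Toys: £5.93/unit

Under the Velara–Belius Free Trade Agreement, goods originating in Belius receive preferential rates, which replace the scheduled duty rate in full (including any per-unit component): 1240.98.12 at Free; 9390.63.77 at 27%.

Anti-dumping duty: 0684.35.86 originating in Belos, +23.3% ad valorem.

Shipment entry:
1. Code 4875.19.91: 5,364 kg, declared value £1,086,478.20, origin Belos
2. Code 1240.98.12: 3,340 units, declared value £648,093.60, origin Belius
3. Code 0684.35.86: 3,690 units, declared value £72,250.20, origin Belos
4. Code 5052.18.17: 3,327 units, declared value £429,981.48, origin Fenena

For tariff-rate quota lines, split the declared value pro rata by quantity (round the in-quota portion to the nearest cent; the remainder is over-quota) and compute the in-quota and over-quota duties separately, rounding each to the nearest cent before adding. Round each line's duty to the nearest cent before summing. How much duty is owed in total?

£365,897.41

Line 1 (4875.19.91, Belos, 5,364 kg, £1,086,478.20):
Code 4875.19.91 is under a tariff-rate quota (threshold 2,320 kg). In-quota: 2,320 kg at 10%; over-quota: 3,044 kg at 38%.
Pro-rata value split: in-quota = £1,086,478.20 × 2,320/5,364 = £469,916.00; over-quota = £1,086,478.20 − £469,916.00 = £616,562.20.
In-quota duty = £469,916.00 × 10% = £46,991.60. Over-quota duty = £616,562.20 × 38% = £234,293.64.
Line duty = £46,991.60 + £234,293.64 = £281,285.24.
Line 2 (1240.98.12, Belius, 3,340 units, £648,093.60):
Base rate for 1240.98.12 is 5%.
Origin Belius qualifies under the Velara–Belius agreement and 1240.98.12 is covered: preferential rate Free applies instead.
Duty = £648,093.60 × 0% = £0.00.
Line 3 (0684.35.86, Belos, 3,690 units, £72,250.20):
Base rate for 0684.35.86 is £2.95/unit.
Additional duty on 0684.35.86 from Belos: +23.3% ad valorem. Applied ad valorem rate = 23.3%.
Duty = £72,250.20 × 23.3% + 3,690 × £2.95 = £27,719.80.
Line 4 (5052.18.17, Fenena, 3,327 units, £429,981.48):
Base rate for 5052.18.17 is 10.5% + £3.53/unit.
Duty = £429,981.48 × 10.5% + 3,327 × £3.53 = £56,892.37.
Total = £281,285.24 + £0.00 + £27,719.80 + £56,892.37 = £365,897.41.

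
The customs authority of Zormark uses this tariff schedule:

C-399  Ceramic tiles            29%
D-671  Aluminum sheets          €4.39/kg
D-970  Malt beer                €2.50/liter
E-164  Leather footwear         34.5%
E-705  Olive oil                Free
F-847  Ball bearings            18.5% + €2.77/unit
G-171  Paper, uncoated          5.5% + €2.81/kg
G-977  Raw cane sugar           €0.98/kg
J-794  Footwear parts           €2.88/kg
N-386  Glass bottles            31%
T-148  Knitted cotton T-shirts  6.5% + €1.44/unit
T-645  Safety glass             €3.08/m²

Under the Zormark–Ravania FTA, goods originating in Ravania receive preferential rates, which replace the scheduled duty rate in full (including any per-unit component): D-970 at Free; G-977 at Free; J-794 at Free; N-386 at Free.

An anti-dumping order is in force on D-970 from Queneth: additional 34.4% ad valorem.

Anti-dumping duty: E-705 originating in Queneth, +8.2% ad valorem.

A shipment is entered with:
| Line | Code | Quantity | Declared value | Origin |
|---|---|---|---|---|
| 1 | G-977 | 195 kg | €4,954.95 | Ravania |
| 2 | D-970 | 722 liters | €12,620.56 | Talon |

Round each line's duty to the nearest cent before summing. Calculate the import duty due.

€1,805.00

Line 1 (G-977, Ravania, 195 kg, €4,954.95):
Base rate for G-977 is €0.98/kg.
Origin Ravania qualifies under the Zormark–Ravania agreement and G-977 is covered: preferential rate Free applies instead.
Duty = €4,954.95 × 0% = €0.00.
Line 2 (D-970, Talon, 722 liters, €12,620.56):
Base rate for D-970 is €2.50/liter.
D-970 has an FTA preferential rate, but origin Talon is not Ravania; base rate stands.
The additional-duty order on D-970 targets Queneth, not Talon; it does not apply.
Duty = 722 × €2.50 = €1,805.00.
Total = €0.00 + €1,805.00 = €1,805.00.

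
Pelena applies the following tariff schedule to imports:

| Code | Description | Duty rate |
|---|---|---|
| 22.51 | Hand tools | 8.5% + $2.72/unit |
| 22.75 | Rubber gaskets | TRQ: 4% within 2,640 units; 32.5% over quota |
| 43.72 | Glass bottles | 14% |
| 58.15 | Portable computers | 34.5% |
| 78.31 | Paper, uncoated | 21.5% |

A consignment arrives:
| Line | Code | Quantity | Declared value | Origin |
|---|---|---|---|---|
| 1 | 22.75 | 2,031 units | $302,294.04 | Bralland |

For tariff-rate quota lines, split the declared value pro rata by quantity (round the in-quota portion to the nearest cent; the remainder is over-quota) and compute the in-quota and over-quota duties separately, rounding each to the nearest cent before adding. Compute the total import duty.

$12,091.76

Line 1 (22.75, Bralland, 2,031 units, $302,294.04):
Code 22.75 is under a tariff-rate quota (threshold 2,640 units). Quantity 2,031 units is within the quota, so the in-quota rate 4% applies to the full value.
Duty = $302,294.04 × 4% = $12,091.76.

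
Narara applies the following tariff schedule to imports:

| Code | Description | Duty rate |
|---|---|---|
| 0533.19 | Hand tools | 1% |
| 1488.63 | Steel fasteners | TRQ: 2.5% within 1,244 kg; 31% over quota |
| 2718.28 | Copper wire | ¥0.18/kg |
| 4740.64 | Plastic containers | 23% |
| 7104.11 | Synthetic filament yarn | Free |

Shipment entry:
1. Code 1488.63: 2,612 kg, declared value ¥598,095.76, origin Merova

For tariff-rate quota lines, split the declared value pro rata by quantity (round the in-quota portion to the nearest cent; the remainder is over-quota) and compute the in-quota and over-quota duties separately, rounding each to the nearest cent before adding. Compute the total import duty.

¥104,227.12

Line 1 (1488.63, Merova, 2,612 kg, ¥598,095.76):
Code 1488.63 is under a tariff-rate quota (threshold 1,244 kg). In-quota: 1,244 kg at 2.5%; over-quota: 1,368 kg at 31%.
Pro-rata value split: in-quota = ¥598,095.76 × 1,244/2,612 = ¥284,851.12; over-quota = ¥598,095.76 − ¥284,851.12 = ¥313,244.64.
In-quota duty = ¥284,851.12 × 2.5% = ¥7,121.28. Over-quota duty = ¥313,244.64 × 31% = ¥97,105.84.
Line duty = ¥7,121.28 + ¥97,105.84 = ¥104,227.12.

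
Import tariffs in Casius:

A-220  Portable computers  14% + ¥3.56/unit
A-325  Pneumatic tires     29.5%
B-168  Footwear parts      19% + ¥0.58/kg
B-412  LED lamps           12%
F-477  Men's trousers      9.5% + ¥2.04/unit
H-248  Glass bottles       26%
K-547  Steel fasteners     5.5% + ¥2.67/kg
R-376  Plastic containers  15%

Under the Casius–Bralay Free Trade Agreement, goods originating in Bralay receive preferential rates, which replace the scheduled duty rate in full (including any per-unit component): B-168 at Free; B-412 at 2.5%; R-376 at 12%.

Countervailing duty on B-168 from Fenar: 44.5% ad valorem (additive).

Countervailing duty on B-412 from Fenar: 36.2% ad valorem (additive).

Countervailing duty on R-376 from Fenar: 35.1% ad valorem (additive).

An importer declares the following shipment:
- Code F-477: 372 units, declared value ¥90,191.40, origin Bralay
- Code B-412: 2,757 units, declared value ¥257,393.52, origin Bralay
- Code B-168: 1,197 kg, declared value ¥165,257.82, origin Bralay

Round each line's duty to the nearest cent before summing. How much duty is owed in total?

Line 1 (F-477, Bralay, 372 units, ¥90,191.40):
Base rate for F-477 is 9.5% + ¥2.04/unit.
Origin Bralay is the FTA partner but F-477 is not on the preference list; base rate stands.
Duty = ¥90,191.40 × 9.5% + 372 × ¥2.04 = ¥9,327.06.
Line 2 (B-412, Bralay, 2,757 units, ¥257,393.52):
Base rate for B-412 is 12%.
Origin Bralay qualifies under the Casius–Bralay agreement and B-412 is covered: preferential rate 2.5% applies instead.
The additional-duty order on B-412 targets Fenar, not Bralay; it does not apply.
Duty = ¥257,393.52 × 2.5% = ¥6,434.84.
Line 3 (B-168, Bralay, 1,197 kg, ¥165,257.82):
Base rate for B-168 is 19% + ¥0.58/kg.
Origin Bralay qualifies under the Casius–Bralay agreement and B-168 is covered: preferential rate Free applies instead.
The additional-duty order on B-168 targets Fenar, not Bralay; it does not apply.
Duty = ¥165,257.82 × 0% = ¥0.00.
Total = ¥9,327.06 + ¥6,434.84 + ¥0.00 = ¥15,761.90.

¥15,761.90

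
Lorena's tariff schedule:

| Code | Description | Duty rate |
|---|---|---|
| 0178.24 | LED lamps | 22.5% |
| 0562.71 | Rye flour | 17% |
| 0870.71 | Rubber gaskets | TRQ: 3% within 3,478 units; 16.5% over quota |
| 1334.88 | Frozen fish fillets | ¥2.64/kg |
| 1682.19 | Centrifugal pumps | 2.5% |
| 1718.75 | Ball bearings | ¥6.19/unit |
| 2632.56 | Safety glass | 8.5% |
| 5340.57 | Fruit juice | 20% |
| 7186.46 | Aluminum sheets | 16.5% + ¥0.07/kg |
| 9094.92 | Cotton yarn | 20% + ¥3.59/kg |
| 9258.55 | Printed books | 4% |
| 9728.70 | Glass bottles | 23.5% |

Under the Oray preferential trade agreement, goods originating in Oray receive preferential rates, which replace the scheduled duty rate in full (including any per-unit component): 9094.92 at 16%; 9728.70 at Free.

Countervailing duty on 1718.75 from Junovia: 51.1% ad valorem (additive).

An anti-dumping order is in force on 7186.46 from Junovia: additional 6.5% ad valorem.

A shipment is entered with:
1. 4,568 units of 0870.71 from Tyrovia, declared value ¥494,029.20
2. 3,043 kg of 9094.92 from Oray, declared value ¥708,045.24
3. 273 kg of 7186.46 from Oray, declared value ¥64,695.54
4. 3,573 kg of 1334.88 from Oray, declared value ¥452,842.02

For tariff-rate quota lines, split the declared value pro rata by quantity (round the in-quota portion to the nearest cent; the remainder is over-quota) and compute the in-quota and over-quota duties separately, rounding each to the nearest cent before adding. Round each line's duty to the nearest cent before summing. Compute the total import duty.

Line 1 (0870.71, Tyrovia, 4,568 units, ¥494,029.20):
Code 0870.71 is under a tariff-rate quota (threshold 3,478 units). In-quota: 3,478 units at 3%; over-quota: 1,090 units at 16.5%.
Pro-rata value split: in-quota = ¥494,029.20 × 3,478/4,568 = ¥376,145.70; over-quota = ¥494,029.20 − ¥376,145.70 = ¥117,883.50.
In-quota duty = ¥376,145.70 × 3% = ¥11,284.37. Over-quota duty = ¥117,883.50 × 16.5% = ¥19,450.78.
Line duty = ¥11,284.37 + ¥19,450.78 = ¥30,735.15.
Line 2 (9094.92, Oray, 3,043 kg, ¥708,045.24):
Base rate for 9094.92 is 20% + ¥3.59/kg.
Origin Oray qualifies under the Lorena–Oray agreement and 9094.92 is covered: preferential rate 16% applies instead.
Duty = ¥708,045.24 × 16% = ¥113,287.24.
Line 3 (7186.46, Oray, 273 kg, ¥64,695.54):
Base rate for 7186.46 is 16.5% + ¥0.07/kg.
Origin Oray is the FTA partner but 7186.46 is not on the preference list; base rate stands.
The additional-duty order on 7186.46 targets Junovia, not Oray; it does not apply.
Duty = ¥64,695.54 × 16.5% + 273 × ¥0.07 = ¥10,693.87.
Line 4 (1334.88, Oray, 3,573 kg, ¥452,842.02):
Base rate for 1334.88 is ¥2.64/kg.
Origin Oray is the FTA partner but 1334.88 is not on the preference list; base rate stands.
Duty = 3,573 × ¥2.64 = ¥9,432.72.
Total = ¥30,735.15 + ¥113,287.24 + ¥10,693.87 + ¥9,432.72 = ¥164,148.98.

¥164,148.98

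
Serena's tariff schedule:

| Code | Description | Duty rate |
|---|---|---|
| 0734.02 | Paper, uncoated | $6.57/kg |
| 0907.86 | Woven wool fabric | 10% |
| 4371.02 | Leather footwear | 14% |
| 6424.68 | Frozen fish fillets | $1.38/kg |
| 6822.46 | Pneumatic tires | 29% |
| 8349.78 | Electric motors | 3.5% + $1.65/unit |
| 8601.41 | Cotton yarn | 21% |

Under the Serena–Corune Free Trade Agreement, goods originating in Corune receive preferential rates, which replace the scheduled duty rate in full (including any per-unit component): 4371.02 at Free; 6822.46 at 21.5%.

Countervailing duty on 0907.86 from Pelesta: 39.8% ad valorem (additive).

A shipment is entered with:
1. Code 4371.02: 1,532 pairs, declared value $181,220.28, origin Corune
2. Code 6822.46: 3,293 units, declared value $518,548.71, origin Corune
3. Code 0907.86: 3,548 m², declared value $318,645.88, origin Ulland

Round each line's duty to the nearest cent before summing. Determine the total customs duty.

Line 1 (4371.02, Corune, 1,532 pairs, $181,220.28):
Base rate for 4371.02 is 14%.
Origin Corune qualifies under the Serena–Corune agreement and 4371.02 is covered: preferential rate Free applies instead.
Duty = $181,220.28 × 0% = $0.00.
Line 2 (6822.46, Corune, 3,293 units, $518,548.71):
Base rate for 6822.46 is 29%.
Origin Corune qualifies under the Serena–Corune agreement and 6822.46 is covered: preferential rate 21.5% applies instead.
Duty = $518,548.71 × 21.5% = $111,487.97.
Line 3 (0907.86, Ulland, 3,548 m², $318,645.88):
Base rate for 0907.86 is 10%.
The additional-duty order on 0907.86 targets Pelesta, not Ulland; it does not apply.
Duty = $318,645.88 × 10% = $31,864.59.
Total = $0.00 + $111,487.97 + $31,864.59 = $143,352.56.

$143,352.56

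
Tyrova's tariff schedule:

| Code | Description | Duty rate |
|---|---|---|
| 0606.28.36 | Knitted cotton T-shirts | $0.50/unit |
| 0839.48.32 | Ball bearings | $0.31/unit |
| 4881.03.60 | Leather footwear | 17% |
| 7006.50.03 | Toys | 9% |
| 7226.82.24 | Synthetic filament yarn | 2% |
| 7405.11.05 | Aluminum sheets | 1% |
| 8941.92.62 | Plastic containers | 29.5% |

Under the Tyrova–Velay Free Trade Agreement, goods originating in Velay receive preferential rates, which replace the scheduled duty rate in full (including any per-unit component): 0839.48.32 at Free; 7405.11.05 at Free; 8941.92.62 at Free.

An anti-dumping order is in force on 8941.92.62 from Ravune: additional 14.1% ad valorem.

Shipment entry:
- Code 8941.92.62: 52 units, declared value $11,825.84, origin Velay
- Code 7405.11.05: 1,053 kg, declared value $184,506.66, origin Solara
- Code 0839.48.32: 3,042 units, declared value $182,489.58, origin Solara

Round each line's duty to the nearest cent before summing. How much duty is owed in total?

Line 1 (8941.92.62, Velay, 52 units, $11,825.84):
Base rate for 8941.92.62 is 29.5%.
Origin Velay qualifies under the Tyrova–Velay agreement and 8941.92.62 is covered: preferential rate Free applies instead.
The additional-duty order on 8941.92.62 targets Ravune, not Velay; it does not apply.
Duty = $11,825.84 × 0% = $0.00.
Line 2 (7405.11.05, Solara, 1,053 kg, $184,506.66):
Base rate for 7405.11.05 is 1%.
7405.11.05 has an FTA preferential rate, but origin Solara is not Velay; base rate stands.
Duty = $184,506.66 × 1% = $1,845.07.
Line 3 (0839.48.32, Solara, 3,042 units, $182,489.58):
Base rate for 0839.48.32 is $0.31/unit.
0839.48.32 has an FTA preferential rate, but origin Solara is not Velay; base rate stands.
Duty = 3,042 × $0.31 = $943.02.
Total = $0.00 + $1,845.07 + $943.02 = $2,788.09.

$2,788.09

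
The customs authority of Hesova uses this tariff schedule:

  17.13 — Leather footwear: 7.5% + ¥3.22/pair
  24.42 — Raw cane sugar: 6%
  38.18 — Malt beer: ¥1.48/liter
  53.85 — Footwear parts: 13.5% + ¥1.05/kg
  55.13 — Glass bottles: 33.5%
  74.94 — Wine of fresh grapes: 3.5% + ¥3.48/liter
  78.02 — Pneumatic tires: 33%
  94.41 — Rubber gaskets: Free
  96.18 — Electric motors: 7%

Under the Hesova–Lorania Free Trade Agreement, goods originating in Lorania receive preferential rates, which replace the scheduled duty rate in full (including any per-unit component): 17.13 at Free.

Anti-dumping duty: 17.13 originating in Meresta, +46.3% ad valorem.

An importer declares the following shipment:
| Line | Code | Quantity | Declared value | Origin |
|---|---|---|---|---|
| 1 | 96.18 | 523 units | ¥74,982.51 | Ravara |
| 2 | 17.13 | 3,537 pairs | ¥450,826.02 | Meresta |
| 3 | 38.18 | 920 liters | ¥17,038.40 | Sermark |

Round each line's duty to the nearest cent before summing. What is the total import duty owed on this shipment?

¥260,543.92

Line 1 (96.18, Ravara, 523 units, ¥74,982.51):
Base rate for 96.18 is 7%.
Duty = ¥74,982.51 × 7% = ¥5,248.78.
Line 2 (17.13, Meresta, 3,537 pairs, ¥450,826.02):
Base rate for 17.13 is 7.5% + ¥3.22/pair.
17.13 has an FTA preferential rate, but origin Meresta is not Lorania; base rate stands.
Additional duty on 17.13 from Meresta: +46.3%. Applied ad valorem rate: 7.5% + 46.3% = 53.8%.
Duty = ¥450,826.02 × 53.8% + 3,537 × ¥3.22 = ¥253,933.54.
Line 3 (38.18, Sermark, 920 liters, ¥17,038.40):
Base rate for 38.18 is ¥1.48/liter.
Duty = 920 × ¥1.48 = ¥1,361.60.
Total = ¥5,248.78 + ¥253,933.54 + ¥1,361.60 = ¥260,543.92.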